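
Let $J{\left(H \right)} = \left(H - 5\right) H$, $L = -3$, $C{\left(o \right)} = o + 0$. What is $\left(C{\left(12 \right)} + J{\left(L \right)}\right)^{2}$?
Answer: $1296$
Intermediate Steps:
$C{\left(o \right)} = o$
$J{\left(H \right)} = H \left(-5 + H\right)$ ($J{\left(H \right)} = \left(-5 + H\right) H = H \left(-5 + H\right)$)
$\left(C{\left(12 \right)} + J{\left(L \right)}\right)^{2} = \left(12 - 3 \left(-5 - 3\right)\right)^{2} = \left(12 - -24\right)^{2} = \left(12 + 24\right)^{2} = 36^{2} = 1296$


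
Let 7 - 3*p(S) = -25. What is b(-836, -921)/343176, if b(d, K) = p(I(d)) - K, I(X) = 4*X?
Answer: 2795/1029528 ≈ 0.0027148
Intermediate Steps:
p(S) = 32/3 (p(S) = 7/3 - ⅓*(-25) = 7/3 + 25/3 = 32/3)
b(d, K) = 32/3 - K
b(-836, -921)/343176 = (32/3 - 1*(-921))/343176 = (32/3 + 921)*(1/343176) = (2795/3)*(1/343176) = 2795/1029528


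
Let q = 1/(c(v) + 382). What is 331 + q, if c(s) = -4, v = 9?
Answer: 125119/378 ≈ 331.00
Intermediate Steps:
q = 1/378 (q = 1/(-4 + 382) = 1/378 ≈ 0.0026455)
331 + q = 331 + 1/378 = 125119/378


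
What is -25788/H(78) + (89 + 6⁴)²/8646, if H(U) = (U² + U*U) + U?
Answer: 3877936717/17646486 ≈ 219.76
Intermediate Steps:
H(U) = U + 2*U² (H(U) = (U² + U²) + U = 2*U² + U = U + 2*U²)
-25788/H(78) + (89 + 6⁴)²/8646 = -25788*1/(78*(1 + 2*78)) + (89 + 6⁴)²/8646 = -25788*1/(78*(1 + 156)) + (89 + 1296)²*(1/8646) = -25788/(78*157) + 1385²*(1/8646) = -25788/12246 + 1918225*(1/8646) = -25788*1/12246 + 1918225/8646 = -4298/2041 + 1918225/8646 = 3877936717/17646486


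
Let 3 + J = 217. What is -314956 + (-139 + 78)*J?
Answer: -328010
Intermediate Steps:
J = 214 (J = -3 + 217 = 214)
-314956 + (-139 + 78)*J = -314956 + (-139 + 78)*214 = -314956 - 61*214 = -314956 - 13054 = -328010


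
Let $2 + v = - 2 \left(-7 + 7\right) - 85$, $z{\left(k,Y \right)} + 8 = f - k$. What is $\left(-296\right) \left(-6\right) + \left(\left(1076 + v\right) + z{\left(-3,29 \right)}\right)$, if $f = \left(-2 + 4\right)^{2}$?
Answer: $2764$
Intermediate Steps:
$f = 4$ ($f = 2^{2} = 4$)
$z{\left(k,Y \right)} = -4 - k$ ($z{\left(k,Y \right)} = -8 - \left(-4 + k\right) = -4 - k$)
$v = -87$ ($v = -2 - \left(85 + 2 \left(-7 + 7\right)\right) = -2 - 85 = -87$)
$\left(-296\right) \left(-6\right) + \left(\left(1076 + v\right) + z{\left(-3,29 \right)}\right) = \left(-296\right) \left(-6\right) + \left(\left(1076 - 87\right) - 1\right) = 1776 + \left(989 + \left(-4 + 3\right)\right) = 1776 + \left(989 - 1\right) = 1776 + 988 = 2764$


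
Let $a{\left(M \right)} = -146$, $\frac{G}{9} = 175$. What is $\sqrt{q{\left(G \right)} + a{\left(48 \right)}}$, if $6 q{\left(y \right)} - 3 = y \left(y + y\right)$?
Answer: $\frac{\sqrt{3306918}}{2} \approx 909.25$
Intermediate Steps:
$G = 1575$ ($G = 9 \cdot 175 = 1575$)
$q{\left(y \right)} = \frac{1}{2} + \frac{y^{2}}{3}$ ($q{\left(y \right)} = \frac{1}{2} + \frac{y \left(y + y\right)}{6} = \frac{1}{2} + \frac{y 2 y}{6} = \frac{1}{2} + \frac{2 y^{2}}{6} = \frac{1}{2} + \frac{y^{2}}{3}$)
$\sqrt{q{\left(G \right)} + a{\left(48 \right)}} = \sqrt{\left(\frac{1}{2} + \frac{1575^{2}}{3}\right) - 146} = \sqrt{\left(\frac{1}{2} + \frac{1}{3} \cdot 2480625\right) - 146} = \sqrt{\left(\frac{1}{2} + 826875\right) - 146} = \sqrt{\frac{1653751}{2} - 146} = \sqrt{\frac{1653459}{2}} = \frac{\sqrt{3306918}}{2}$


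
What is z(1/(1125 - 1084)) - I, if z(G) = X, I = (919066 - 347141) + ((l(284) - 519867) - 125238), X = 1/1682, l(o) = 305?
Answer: 122575751/1682 ≈ 72875.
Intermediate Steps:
X = 1/1682 ≈ 0.00059453
I = -72875 (I = (919066 - 347141) + ((305 - 519867) - 125238) = 571925 + (-519562 - 125238) = 571925 - 644800 = -72875)
z(G) = 1/1682
z(1/(1125 - 1084)) - I = 1/1682 - 1*(-72875) = 1/1682 + 72875 = 122575751/1682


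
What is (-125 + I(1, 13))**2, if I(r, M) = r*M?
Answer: 12544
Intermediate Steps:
I(r, M) = M*r
(-125 + I(1, 13))**2 = (-125 + 13*1)**2 = (-125 + 13)**2 = (-112)**2 = 12544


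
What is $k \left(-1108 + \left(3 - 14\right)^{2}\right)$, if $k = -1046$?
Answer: $1032402$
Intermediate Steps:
$k \left(-1108 + \left(3 - 14\right)^{2}\right) = - 1046 \left(-1108 + \left(3 - 14\right)^{2}\right) = - 1046 \left(-1108 + \left(-11\right)^{2}\right) = - 1046 \left(-1108 + 121\right) = \left(-1046\right) \left(-987\right) = 1032402$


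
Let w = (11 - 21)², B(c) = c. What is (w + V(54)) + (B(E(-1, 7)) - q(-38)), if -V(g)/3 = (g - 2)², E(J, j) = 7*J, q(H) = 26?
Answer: -8045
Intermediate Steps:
w = 100 (w = (-10)² = 100)
V(g) = -3*(-2 + g)² (V(g) = -3*(g - 2)² = -3*(-2 + g)²)
(w + V(54)) + (B(E(-1, 7)) - q(-38)) = (100 - 3*(-2 + 54)²) + (7*(-1) - 1*26) = (100 - 3*52²) + (-7 - 26) = (100 - 3*2704) - 33 = (100 - 8112) - 33 = -8012 - 33 = -8045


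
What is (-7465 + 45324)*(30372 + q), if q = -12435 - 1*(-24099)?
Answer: 1591440924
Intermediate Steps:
q = 11664 (q = -12435 + 24099 = 11664)
(-7465 + 45324)*(30372 + q) = (-7465 + 45324)*(30372 + 11664) = 37859*42036 = 1591440924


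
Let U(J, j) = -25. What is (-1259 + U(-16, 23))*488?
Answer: -626592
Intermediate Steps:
(-1259 + U(-16, 23))*488 = (-1259 - 25)*488 = -1284*488 = -626592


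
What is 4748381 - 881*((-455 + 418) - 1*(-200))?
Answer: 4604778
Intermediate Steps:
4748381 - 881*((-455 + 418) - 1*(-200)) = 4748381 - 881*(-37 + 200) = 4748381 - 881*163 = 4748381 - 143603 = 4604778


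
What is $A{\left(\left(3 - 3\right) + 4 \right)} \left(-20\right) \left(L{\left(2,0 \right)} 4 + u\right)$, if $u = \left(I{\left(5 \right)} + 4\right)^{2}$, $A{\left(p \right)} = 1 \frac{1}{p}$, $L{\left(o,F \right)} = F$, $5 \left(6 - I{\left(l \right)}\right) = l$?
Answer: $-405$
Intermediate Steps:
$I{\left(l \right)} = 6 - \frac{l}{5}$
$A{\left(p \right)} = \frac{1}{p}$
$u = 81$ ($u = \left(\left(6 - 1\right) + 4\right)^{2} = \left(5 + 4\right)^{2} = 9^{2} = 81$)
$A{\left(\left(3 - 3\right) + 4 \right)} \left(-20\right) \left(L{\left(2,0 \right)} 4 + u\right) = \frac{1}{\left(3 - 3\right) + 4} \left(-20\right) \left(0 \cdot 4 + 81\right) = \frac{1}{0 + 4} \left(-20\right) \left(0 + 81\right) = \frac{1}{4} \left(-20\right) 81 = \left(-5\right) 81 = -405$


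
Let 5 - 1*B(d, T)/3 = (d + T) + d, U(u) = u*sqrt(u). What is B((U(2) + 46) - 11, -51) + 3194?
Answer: 3152 - 12*sqrt(2) ≈ 3135.0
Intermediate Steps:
U(u) = u**(3/2)
B(d, T) = 15 - 6*d - 3*T (B(d, T) = 15 - 3*((d + T) + d) = 15 - 3*((T + d) + d) = 15 - 3*(T + 2*d) = 15 + (-6*d - 3*T) = 15 - 6*d - 3*T)
B((U(2) + 46) - 11, -51) + 3194 = (15 - 6*((2**(3/2) + 46) - 11) - 3*(-51)) + 3194 = (15 - 6*((2*sqrt(2) + 46) - 11) + 153) + 3194 = (15 - 6*((46 + 2*sqrt(2)) - 11) + 153) + 3194 = (15 - 6*(35 + 2*sqrt(2)) + 153) + 3194 = (15 + (-210 - 12*sqrt(2)) + 153) + 3194 = (-42 - 12*sqrt(2)) + 3194 = 3152 - 12*sqrt(2)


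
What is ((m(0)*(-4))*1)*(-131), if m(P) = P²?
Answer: 0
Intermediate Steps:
((m(0)*(-4))*1)*(-131) = ((0²*(-4))*1)*(-131) = ((0*(-4))*1)*(-131) = (0*1)*(-131) = 0*(-131) = 0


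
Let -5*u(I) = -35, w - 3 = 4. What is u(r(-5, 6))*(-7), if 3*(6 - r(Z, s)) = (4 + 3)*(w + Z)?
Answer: -49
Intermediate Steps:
w = 7 (w = 3 + 4 = 7)
r(Z, s) = -31/3 - 7*Z/3 (r(Z, s) = 6 - (4 + 3)*(7 + Z)/3 = 6 - 7*(7 + Z)/3 = 6 - (49 + 7*Z)/3 = 6 + (-49/3 - 7*Z/3) = -31/3 - 7*Z/3)
u(I) = 7 (u(I) = -⅕*(-35) = 7)
u(r(-5, 6))*(-7) = 7*(-7) = -49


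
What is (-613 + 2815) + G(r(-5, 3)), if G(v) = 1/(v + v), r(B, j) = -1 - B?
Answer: 17617/8 ≈ 2202.1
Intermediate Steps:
G(v) = 1/(2*v)
(-613 + 2815) + G(r(-5, 3)) = (-613 + 2815) + 1/(2*(-1 - 1*(-5))) = 2202 + 1/(2*(-1 + 5)) = 2202 + (½)/4 = 2202 + (½)*(¼) = 2202 + ⅛ = 17617/8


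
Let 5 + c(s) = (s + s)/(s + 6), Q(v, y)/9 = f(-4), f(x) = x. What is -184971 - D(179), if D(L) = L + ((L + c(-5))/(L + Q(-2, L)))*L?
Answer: -26505806/143 ≈ -1.8536e+5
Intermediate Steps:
Q(v, y) = -36 (Q(v, y) = 9*(-4) = -36)
c(s) = -5 + 2*s/(6 + s) (c(s) = -5 + (s + s)/(s + 6) = -5 + (2*s)/(6 + s) = -5 + 2*s/(6 + s))
D(L) = L + L*(-15 + L)/(-36 + L) (D(L) = L + ((L + 3*(-10 - 1*(-5))/(6 - 5))/(L - 36))*L = L + ((L + 3*(-10 + 5)/1)/(-36 + L))*L = L + ((L + 3*1*(-5))/(-36 + L))*L = L + ((L - 15)/(-36 + L))*L = L + ((-15 + L)/(-36 + L))*L = L + L*(-15 + L)/(-36 + L))
-184971 - D(179) = -184971 - 179*(-51 + 2*179)/(-36 + 179) = -184971 - 179*(-51 + 358)/143 = -184971 - 179*307/143 = -184971 - 1*54953/143 = -184971 - 54953/143 = -26505806/143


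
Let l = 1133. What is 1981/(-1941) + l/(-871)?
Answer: -3924604/1690611 ≈ -2.3214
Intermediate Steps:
1981/(-1941) + l/(-871) = 1981/(-1941) + 1133/(-871) = 1981*(-1/1941) + 1133*(-1/871) = -1981/1941 - 1133/871 = -3924604/1690611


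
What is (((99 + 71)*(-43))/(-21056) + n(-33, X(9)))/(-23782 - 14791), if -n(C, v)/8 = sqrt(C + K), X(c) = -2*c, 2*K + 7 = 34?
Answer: -215/23888032 + 4*I*sqrt(78)/38573 ≈ -9.0003e-6 + 0.00091585*I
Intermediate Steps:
K = 27/2 (K = -7/2 + (1/2)*34 = -7/2 + 17 = 27/2 ≈ 13.500)
n(C, v) = -8*sqrt(27/2 + C) (n(C, v) = -8*sqrt(C + 27/2) = -8*sqrt(27/2 + C))
(((99 + 71)*(-43))/(-21056) + n(-33, X(9)))/(-23782 - 14791) = (((99 + 71)*(-43))/(-21056) - 4*sqrt(54 + 4*(-33)))/(-23782 - 14791) = ((170*(-43))*(-1/21056) - 4*sqrt(54 - 132))/(-38573) = (-7310*(-1/21056) - 4*I*sqrt(78))*(-1/38573) = (3655/10528 - 4*I*sqrt(78))*(-1/38573) = -215/23888032 + 4*I*sqrt(78)/38573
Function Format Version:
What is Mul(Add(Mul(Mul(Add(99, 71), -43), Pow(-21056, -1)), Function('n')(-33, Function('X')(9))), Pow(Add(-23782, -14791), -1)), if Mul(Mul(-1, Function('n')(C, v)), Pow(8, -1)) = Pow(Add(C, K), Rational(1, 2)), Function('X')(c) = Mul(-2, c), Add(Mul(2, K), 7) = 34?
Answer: Add(Rational(-215, 23888032), Mul(Rational(4, 38573), I, Pow(78, Rational(1, 2)))) ≈ Add(-9.0003e-6, Mul(0.00091585, I))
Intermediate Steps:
K = Rational(27, 2) (K = Add(Rational(-7, 2), Mul(Rational(1, 2), 34)) = Add(Rational(-7, 2), 17) = Rational(27, 2) ≈ 13.500)
Function('n')(C, v) = Mul(-8, Pow(Add(Rational(27, 2), C), Rational(1, 2))) (Function('n')(C, v) = Mul(-8, Pow(Add(C, Rational(27, 2)), Rational(1, 2))) = Mul(-8, Pow(Add(Rational(27, 2), C), Rational(1, 2))))
Mul(Add(Mul(Mul(Add(99, 71), -43), Pow(-21056, -1)), Function('n')(-33, Function('X')(9))), Pow(Add(-23782, -14791), -1)) = Mul(Add(Mul(Mul(Add(99, 71), -43), Pow(-21056, -1)), Mul(-4, Pow(Add(54, Mul(4, -33)), Rational(1, 2)))), Pow(Add(-23782, -14791), -1)) = Mul(Add(Mul(Mul(170, -43), Rational(-1, 21056)), Mul(-4, Pow(Add(54, -132), Rational(1, 2)))), Pow(-38573, -1)) = Mul(Add(Mul(-7310, Rational(-1, 21056)), Mul(-4, Pow(-78, Rational(1, 2)))), Rational(-1, 38573)) = Mul(Add(Rational(3655, 10528), Mul(-4, Mul(I, Pow(78, Rational(1, 2))))), Rational(-1, 38573)) = Mul(Add(Rational(3655, 10528), Mul(-4, I, Pow(78, Rational(1, 2)))), Rational(-1, 38573)) = Add(Rational(-215, 23888032), Mul(Rational(4, 38573), I, Pow(78, Rational(1, 2))))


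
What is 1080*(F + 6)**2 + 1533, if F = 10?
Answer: 278013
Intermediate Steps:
1080*(F + 6)**2 + 1533 = 1080*(10 + 6)**2 + 1533 = 1080*16**2 + 1533 = 1080*256 + 1533 = 276480 + 1533 = 278013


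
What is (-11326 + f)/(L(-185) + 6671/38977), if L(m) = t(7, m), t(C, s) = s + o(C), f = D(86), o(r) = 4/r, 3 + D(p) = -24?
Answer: 3097541167/50272610 ≈ 61.615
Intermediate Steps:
D(p) = -27 (D(p) = -3 - 24 = -27)
f = -27
t(C, s) = s + 4/C
L(m) = 4/7 + m (L(m) = m + 4/7 = 4/7 + m)
(-11326 + f)/(L(-185) + 6671/38977) = (-11326 - 27)/((4/7 - 185) + 6671/38977) = -11353/(-1291/7 + 6671*(1/38977)) = -11353/(-1291/7 + 6671/38977) = -11353/(-50272610/272839) = -11353*(-272839/50272610) = 3097541167/50272610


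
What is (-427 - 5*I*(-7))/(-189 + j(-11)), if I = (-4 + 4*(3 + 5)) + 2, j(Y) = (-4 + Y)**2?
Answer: 623/36 ≈ 17.306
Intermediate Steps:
I = 30 (I = (-4 + 4*8) + 2 = (-4 + 32) + 2 = 28 + 2 = 30)
(-427 - 5*I*(-7))/(-189 + j(-11)) = (-427 - 5*30*(-7))/(-189 + (-4 - 11)**2) = (-427 - 150*(-7))/(-189 + (-15)**2) = (-427 + 1050)/(-189 + 225) = 623/36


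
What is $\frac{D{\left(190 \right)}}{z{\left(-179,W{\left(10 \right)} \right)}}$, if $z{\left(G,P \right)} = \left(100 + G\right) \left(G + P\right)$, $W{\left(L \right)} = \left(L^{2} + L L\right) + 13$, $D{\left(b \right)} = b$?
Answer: $- \frac{95}{1343} \approx -0.070737$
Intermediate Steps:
$W{\left(L \right)} = 13 + 2 L^{2}$ ($W{\left(L \right)} = \left(L^{2} + L^{2}\right) + 13 = 2 L^{2} + 13 = 13 + 2 L^{2}$)
$\frac{D{\left(190 \right)}}{z{\left(-179,W{\left(10 \right)} \right)}} = \frac{190}{\left(-179\right)^{2} + 100 \left(-179\right) + 100 \left(13 + 2 \cdot 10^{2}\right) - 179 \left(13 + 2 \cdot 10^{2}\right)} = \frac{190}{32041 - 17900 + 100 \left(13 + 2 \cdot 100\right) - 179 \left(13 + 2 \cdot 100\right)} = \frac{190}{32041 - 17900 + 100 \left(13 + 200\right) - 179 \left(13 + 200\right)} = \frac{190}{32041 - 17900 + 100 \cdot 213 - 38127} = \frac{190}{32041 - 17900 + 21300 - 38127} = \frac{190}{-2686} = 190 \left(- \frac{1}{2686}\right) = - \frac{95}{1343}$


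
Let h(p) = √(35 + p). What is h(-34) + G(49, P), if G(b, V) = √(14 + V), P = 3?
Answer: 1 + √17 ≈ 5.1231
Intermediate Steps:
h(-34) + G(49, P) = √(35 - 34) + √(14 + 3) = √1 + √17 = 1 + √17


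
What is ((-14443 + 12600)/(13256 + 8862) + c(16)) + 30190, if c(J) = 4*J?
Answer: 669156129/22118 ≈ 30254.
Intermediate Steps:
((-14443 + 12600)/(13256 + 8862) + c(16)) + 30190 = ((-14443 + 12600)/(13256 + 8862) + 4*16) + 30190 = (-1843/22118 + 64) + 30190 = 1413709/22118 + 30190 = 669156129/22118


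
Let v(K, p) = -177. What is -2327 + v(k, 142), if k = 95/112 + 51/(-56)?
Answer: -2504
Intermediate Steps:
k = -1/16 (k = 95*(1/112) + 51*(-1/56) = 95/112 - 51/56 = -1/16 ≈ -0.062500)
-2327 + v(k, 142) = -2327 - 177 = -2504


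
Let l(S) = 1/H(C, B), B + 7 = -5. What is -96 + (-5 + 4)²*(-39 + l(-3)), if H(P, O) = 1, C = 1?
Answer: -134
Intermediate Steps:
B = -12 (B = -7 - 5 = -12)
l(S) = 1 (l(S) = 1/1 = 1)
-96 + (-5 + 4)²*(-39 + l(-3)) = -96 + (-5 + 4)²*(-39 + 1) = -96 + (-1)²*(-38) = -96 + 1*(-38) = -96 - 38 = -134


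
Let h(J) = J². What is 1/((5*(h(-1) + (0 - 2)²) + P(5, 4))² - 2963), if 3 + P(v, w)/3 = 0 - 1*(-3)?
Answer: -1/2338 ≈ -0.00042772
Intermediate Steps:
P(v, w) = 0 (P(v, w) = -9 + 3*(0 - 1*(-3)) = -9 + 3*(0 + 3) = -9 + 3*3 = -9 + 9 = 0)
1/((5*(h(-1) + (0 - 2)²) + P(5, 4))² - 2963) = 1/((5*((-1)² + (0 - 2)²) + 0)² - 2963) = 1/((5*(1 + (-2)²) + 0)² - 2963) = 1/((5*(1 + 4) + 0)² - 2963) = 1/((5*5 + 0)² - 2963) = 1/((25 + 0)² - 2963) = 1/(25² - 2963) = 1/(625 - 2963) = 1/(-2338) = -1/2338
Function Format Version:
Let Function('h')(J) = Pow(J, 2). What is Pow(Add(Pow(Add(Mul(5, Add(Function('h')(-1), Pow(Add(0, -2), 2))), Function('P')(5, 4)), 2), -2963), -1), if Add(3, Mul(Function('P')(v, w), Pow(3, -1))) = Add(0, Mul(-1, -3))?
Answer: Rational(-1, 2338) ≈ -0.00042772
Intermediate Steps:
Function('P')(v, w) = 0 (Function('P')(v, w) = Add(-9, Mul(3, Add(0, Mul(-1, -3)))) = Add(-9, Mul(3, Add(0, 3))) = Add(-9, Mul(3, 3)) = Add(-9, 9) = 0)
Pow(Add(Pow(Add(Mul(5, Add(Function('h')(-1), Pow(Add(0, -2), 2))), Function('P')(5, 4)), 2), -2963), -1) = Pow(Add(Pow(Add(Mul(5, Add(Pow(-1, 2), Pow(Add(0, -2), 2))), 0), 2), -2963), -1) = Pow(Add(Pow(Add(Mul(5, Add(1, Pow(-2, 2))), 0), 2), -2963), -1) = Pow(Add(Pow(Add(Mul(5, Add(1, 4)), 0), 2), -2963), -1) = Pow(Add(Pow(Add(Mul(5, 5), 0), 2), -2963), -1) = Pow(Add(Pow(Add(25, 0), 2), -2963), -1) = Pow(Add(Pow(25, 2), -2963), -1) = Pow(Add(625, -2963), -1) = Pow(-2338, -1) = Rational(-1, 2338)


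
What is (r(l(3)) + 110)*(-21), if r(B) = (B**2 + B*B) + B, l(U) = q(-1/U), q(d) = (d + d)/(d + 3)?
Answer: -18459/8 ≈ -2307.4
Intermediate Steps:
q(d) = 2*d/(3 + d) (q(d) = (2*d)/(3 + d) = 2*d/(3 + d))
l(U) = -2/(U*(3 - 1/U)) (l(U) = 2*(-1/U)/(3 - 1/U) = -2/(U*(3 - 1/U)))
r(B) = B + 2*B**2 (r(B) = (B**2 + B**2) + B = 2*B**2 + B = B + 2*B**2)
(r(l(3)) + 110)*(-21) = ((-2/(-1 + 3*3))*(1 + 2*(-2/(-1 + 3*3))) + 110)*(-21) = ((-2/(-1 + 9))*(1 + 2*(-2/(-1 + 9))) + 110)*(-21) = ((-2/8)*(1 + 2*(-2/8)) + 110)*(-21) = ((-2*1/8)*(1 + 2*(-2*1/8)) + 110)*(-21) = (-(1 + 2*(-1/4))/4 + 110)*(-21) = (-(1 - 1/2)/4 + 110)*(-21) = (-1/4*1/2 + 110)*(-21) = (-1/8 + 110)*(-21) = (879/8)*(-21) = -18459/8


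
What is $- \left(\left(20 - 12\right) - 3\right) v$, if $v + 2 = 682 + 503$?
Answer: $-5915$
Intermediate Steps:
$v = 1183$ ($v = -2 + \left(682 + 503\right) = -2 + 1185 = 1183$)
$- \left(\left(20 - 12\right) - 3\right) v = - \left(\left(20 - 12\right) - 3\right) 1183 = - \left(8 - 3\right) 1183 = - 5 \cdot 1183 = \left(-1\right) 5915 = -5915$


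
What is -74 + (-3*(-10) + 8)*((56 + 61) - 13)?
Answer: 3878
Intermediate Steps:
-74 + (-3*(-10) + 8)*((56 + 61) - 13) = -74 + (30 + 8)*(117 - 13) = -74 + 38*104 = -74 + 3952 = 3878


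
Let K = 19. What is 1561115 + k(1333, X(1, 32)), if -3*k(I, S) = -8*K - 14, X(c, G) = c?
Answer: 4683511/3 ≈ 1.5612e+6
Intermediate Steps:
k(I, S) = 166/3 (k(I, S) = -(-8*19 - 14)/3 = -(-152 - 14)/3 = -1/3*(-166) = 166/3)
1561115 + k(1333, X(1, 32)) = 1561115 + 166/3 = 4683511/3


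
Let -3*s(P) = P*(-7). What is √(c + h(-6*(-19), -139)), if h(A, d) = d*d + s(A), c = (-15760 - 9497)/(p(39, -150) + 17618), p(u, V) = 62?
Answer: 3*√42514617535/4420 ≈ 139.95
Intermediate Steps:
s(P) = 7*P/3 (s(P) = -P*(-7)/3 = -(-7)*P/3 = 7*P/3)
c = -25257/17680 (c = (-15760 - 9497)/(62 + 17618) = -25257/17680 ≈ -1.4286)
h(A, d) = d² + 7*A/3 (h(A, d) = d*d + 7*A/3 = d² + 7*A/3)
√(c + h(-6*(-19), -139)) = √(-25257/17680 + ((-139)² + 7*(-6*(-19))/3)) = √(-25257/17680 + (19321 + (7/3)*114)) = √(-25257/17680 + (19321 + 266)) = √(-25257/17680 + 19587) = √(346272903/17680) = 3*√42514617535/4420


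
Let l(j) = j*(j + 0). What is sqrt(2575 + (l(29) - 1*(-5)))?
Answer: sqrt(3421) ≈ 58.489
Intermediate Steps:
l(j) = j**2 (l(j) = j*j = j**2)
sqrt(2575 + (l(29) - 1*(-5))) = sqrt(2575 + (29**2 - 1*(-5))) = sqrt(2575 + (841 + 5)) = sqrt(2575 + 846) = sqrt(3421)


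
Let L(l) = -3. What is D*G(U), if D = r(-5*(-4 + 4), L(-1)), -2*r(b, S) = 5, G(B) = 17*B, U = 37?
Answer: -3145/2 ≈ -1572.5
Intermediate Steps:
r(b, S) = -5/2 (r(b, S) = -½*5 = -5/2)
D = -5/2 ≈ -2.5000
D*G(U) = -85*37/2 = -5/2*629 = -3145/2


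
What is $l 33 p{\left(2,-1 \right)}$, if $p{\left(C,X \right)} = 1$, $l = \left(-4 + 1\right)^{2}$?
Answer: $297$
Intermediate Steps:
$l = 9$ ($l = \left(-3\right)^{2} = 9$)
$l 33 p{\left(2,-1 \right)} = 9 \cdot 33 \cdot 1 = 297 \cdot 1 = 297$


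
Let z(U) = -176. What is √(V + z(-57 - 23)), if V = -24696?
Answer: 2*I*√6218 ≈ 157.71*I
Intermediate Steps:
√(V + z(-57 - 23)) = √(-24696 - 176) = √(-24872) = 2*I*√6218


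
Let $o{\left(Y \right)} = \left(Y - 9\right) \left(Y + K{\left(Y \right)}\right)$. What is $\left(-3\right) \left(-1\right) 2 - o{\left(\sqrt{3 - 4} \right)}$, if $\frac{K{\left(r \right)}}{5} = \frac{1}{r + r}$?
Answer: $\frac{9}{2} - \frac{27 i}{2} \approx 4.5 - 13.5 i$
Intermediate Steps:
$K{\left(r \right)} = \frac{5}{2 r}$ ($K{\left(r \right)} = \frac{5}{r + r} = \frac{5}{2 r}$)
$o{\left(Y \right)} = \left(-9 + Y\right) \left(Y + \frac{5}{2 Y}\right)$ ($o{\left(Y \right)} = \left(Y - 9\right) \left(Y + \frac{5}{2 Y}\right) = \left(-9 + Y\right) \left(Y + \frac{5}{2 Y}\right)$)
$\left(-3\right) \left(-1\right) 2 - o{\left(\sqrt{3 - 4} \right)} = \left(-3\right) \left(-1\right) 2 - \left(\frac{5}{2} + \left(\sqrt{3 - 4}\right)^{2} - 9 \sqrt{3 - 4} - \frac{45}{2 \sqrt{3 - 4}}\right) = 3 \cdot 2 - \left(\frac{5}{2} + \left(\sqrt{-1}\right)^{2} - 9 \sqrt{-1} - \frac{45}{2 \sqrt{-1}}\right) = 6 - \left(\frac{5}{2} + i^{2} - 9 i - \frac{45}{2 i}\right) = 6 - \left(\frac{5}{2} - 1 - 9 i - \frac{45 \left(- i\right)}{2}\right) = 6 - \left(\frac{5}{2} - 1 - 9 i + \frac{45 i}{2}\right) = 6 - \left(\frac{3}{2} + \frac{27 i}{2}\right) = \frac{9}{2} - \frac{27 i}{2}$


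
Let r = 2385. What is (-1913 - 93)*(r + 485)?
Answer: -5757220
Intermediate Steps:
(-1913 - 93)*(r + 485) = (-1913 - 93)*(2385 + 485) = -2006*2870 = -5757220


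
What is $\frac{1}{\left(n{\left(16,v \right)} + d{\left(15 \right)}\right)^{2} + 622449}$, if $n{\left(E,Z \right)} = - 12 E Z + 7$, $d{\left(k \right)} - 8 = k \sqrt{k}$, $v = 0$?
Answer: $\frac{7729}{4838695221} - \frac{50 \sqrt{15}}{43548256989} \approx 1.5929 \cdot 10^{-6}$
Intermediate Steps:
$d{\left(k \right)} = 8 + k^{\frac{3}{2}}$ ($d{\left(k \right)} = 8 + k \sqrt{k} = 8 + k^{\frac{3}{2}}$)
$n{\left(E,Z \right)} = 7 - 12 E Z$ ($n{\left(E,Z \right)} = - 12 E Z + 7 = 7 - 12 E Z$)
$\frac{1}{\left(n{\left(16,v \right)} + d{\left(15 \right)}\right)^{2} + 622449} = \frac{1}{\left(\left(7 - 192 \cdot 0\right) + \left(8 + 15^{\frac{3}{2}}\right)\right)^{2} + 622449} = \frac{1}{\left(\left(7 + 0\right) + \left(8 + 15 \sqrt{15}\right)\right)^{2} + 622449} = \frac{1}{\left(7 + \left(8 + 15 \sqrt{15}\right)\right)^{2} + 622449} = \frac{1}{\left(15 + 15 \sqrt{15}\right)^{2} + 622449} = \frac{1}{622449 + \left(15 + 15 \sqrt{15}\right)^{2}}$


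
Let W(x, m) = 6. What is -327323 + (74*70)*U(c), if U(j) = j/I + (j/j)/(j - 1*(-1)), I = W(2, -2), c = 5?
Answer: -322143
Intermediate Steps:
I = 6
U(j) = 1/(1 + j) + j/6 (U(j) = j/6 + (j/j)/(j - 1*(-1)) = j*(⅙) + 1/(j + 1) = j/6 + 1/(1 + j) = 1/(1 + j) + j/6)
-327323 + (74*70)*U(c) = -327323 + (74*70)*((6 + 5 + 5²)/(6*(1 + 5))) = -327323 + 5180*((⅙)*(6 + 5 + 25)/6) = -327323 + 5180*((⅙)*(⅙)*36) = -327323 + 5180*1 = -327323 + 5180 = -322143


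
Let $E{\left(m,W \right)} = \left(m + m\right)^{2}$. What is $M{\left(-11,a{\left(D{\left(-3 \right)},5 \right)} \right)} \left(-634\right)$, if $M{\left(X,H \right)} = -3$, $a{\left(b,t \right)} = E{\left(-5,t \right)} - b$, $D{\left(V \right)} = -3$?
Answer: $1902$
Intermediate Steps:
$E{\left(m,W \right)} = 4 m^{2}$ ($E{\left(m,W \right)} = \left(2 m\right)^{2} = 4 m^{2}$)
$a{\left(b,t \right)} = 100 - b$ ($a{\left(b,t \right)} = 4 \left(-5\right)^{2} - b = 4 \cdot 25 - b = 100 - b$)
$M{\left(-11,a{\left(D{\left(-3 \right)},5 \right)} \right)} \left(-634\right) = \left(-3\right) \left(-634\right) = 1902$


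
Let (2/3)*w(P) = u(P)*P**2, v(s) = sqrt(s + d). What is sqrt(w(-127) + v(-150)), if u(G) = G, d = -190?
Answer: sqrt(-12290298 + 8*I*sqrt(85))/2 ≈ 0.0052597 + 1752.9*I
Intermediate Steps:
v(s) = sqrt(-190 + s) (v(s) = sqrt(s - 190) = sqrt(-190 + s))
w(P) = 3*P**3/2 (w(P) = 3*(P*P**2)/2 = 3*P**3/2)
sqrt(w(-127) + v(-150)) = sqrt((3/2)*(-127)**3 + sqrt(-190 - 150)) = sqrt((3/2)*(-2048383) + sqrt(-340)) = sqrt(-6145149/2 + 2*I*sqrt(85))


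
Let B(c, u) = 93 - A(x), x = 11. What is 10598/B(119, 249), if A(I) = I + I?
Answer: 10598/71 ≈ 149.27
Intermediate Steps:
A(I) = 2*I
B(c, u) = 71 (B(c, u) = 93 - 2*11 = 93 - 1*22 = 93 - 22 = 71)
10598/B(119, 249) = 10598/71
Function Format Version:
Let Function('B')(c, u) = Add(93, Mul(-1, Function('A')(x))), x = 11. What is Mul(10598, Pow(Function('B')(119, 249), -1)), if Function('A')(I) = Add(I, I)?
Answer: Rational(10598, 71) ≈ 149.27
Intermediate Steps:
Function('A')(I) = Mul(2, I)
Function('B')(c, u) = 71 (Function('B')(c, u) = Add(93, Mul(-1, Mul(2, 11))) = Add(93, Mul(-1, 22)) = Add(93, -22) = 71)
Mul(10598, Pow(Function('B')(119, 249), -1)) = Mul(10598, Pow(71, -1)) = Mul(10598, Rational(1, 71)) = Rational(10598, 71)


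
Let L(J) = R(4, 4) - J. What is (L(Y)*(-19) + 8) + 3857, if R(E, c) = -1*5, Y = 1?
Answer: 3979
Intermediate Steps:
R(E, c) = -5
L(J) = -5 - J
(L(Y)*(-19) + 8) + 3857 = ((-5 - 1*1)*(-19) + 8) + 3857 = ((-5 - 1)*(-19) + 8) + 3857 = (-6*(-19) + 8) + 3857 = (114 + 8) + 3857 = 122 + 3857 = 3979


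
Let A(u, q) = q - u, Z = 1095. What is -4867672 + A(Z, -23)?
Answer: -4868790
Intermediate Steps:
-4867672 + A(Z, -23) = -4867672 + (-23 - 1*1095) = -4867672 + (-23 - 1095) = -4867672 - 1118 = -4868790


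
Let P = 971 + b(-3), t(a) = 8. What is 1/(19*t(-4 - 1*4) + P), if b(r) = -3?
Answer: 1/1120 ≈ 0.00089286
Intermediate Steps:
P = 968 (P = 971 - 3 = 968)
1/(19*t(-4 - 1*4) + P) = 1/(19*8 + 968) = 1/(152 + 968) = 1/1120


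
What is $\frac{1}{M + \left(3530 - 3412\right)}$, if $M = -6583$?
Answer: $- \frac{1}{6465} \approx -0.00015468$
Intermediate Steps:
$\frac{1}{M + \left(3530 - 3412\right)} = \frac{1}{-6583 + \left(3530 - 3412\right)} = \frac{1}{-6583 + 118} = \frac{1}{-6465} = - \frac{1}{6465}$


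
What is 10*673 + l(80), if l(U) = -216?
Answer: 6514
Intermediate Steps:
10*673 + l(80) = 10*673 - 216 = 6730 - 216 = 6514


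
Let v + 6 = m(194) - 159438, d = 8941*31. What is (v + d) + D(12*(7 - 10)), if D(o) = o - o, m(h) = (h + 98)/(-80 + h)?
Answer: 6710585/57 ≈ 1.1773e+5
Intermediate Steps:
m(h) = (98 + h)/(-80 + h)
d = 277171
v = -9088162/57 (v = -6 + ((98 + 194)/(-80 + 194) - 159438) = -6 + (292/114 - 159438) = -6 + ((1/114)*292 - 159438) = -6 + (146/57 - 159438) = -6 - 9087820/57 = -9088162/57 ≈ -1.5944e+5)
D(o) = 0
(v + d) + D(12*(7 - 10)) = (-9088162/57 + 277171) + 0 = 6710585/57 + 0 = 6710585/57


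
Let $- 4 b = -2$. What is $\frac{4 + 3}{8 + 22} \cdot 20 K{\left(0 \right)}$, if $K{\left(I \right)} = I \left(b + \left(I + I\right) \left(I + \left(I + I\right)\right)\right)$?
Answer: $0$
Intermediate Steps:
$b = \frac{1}{2}$ ($b = \left(- \frac{1}{4}\right) \left(-2\right) = \frac{1}{2} \approx 0.5$)
$K{\left(I \right)} = I \left(\frac{1}{2} + 6 I^{2}\right)$ ($K{\left(I \right)} = I \left(\frac{1}{2} + \left(I + I\right) \left(I + \left(I + I\right)\right)\right) = I \left(\frac{1}{2} + 2 I \left(I + 2 I\right)\right) = I \left(\frac{1}{2} + 2 I 3 I\right) = I \left(\frac{1}{2} + 6 I^{2}\right)$)
$\frac{4 + 3}{8 + 22} \cdot 20 K{\left(0 \right)} = \frac{4 + 3}{8 + 22} \cdot 20 \left(\frac{1}{2} \cdot 0 + 6 \cdot 0^{3}\right) = \frac{7}{30} \cdot 20 \left(0 + 6 \cdot 0\right) = 7 \cdot \frac{1}{30} \cdot 20 \left(0 + 0\right) = \frac{7}{30} \cdot 20 \cdot 0 = \frac{14}{3} \cdot 0 = 0$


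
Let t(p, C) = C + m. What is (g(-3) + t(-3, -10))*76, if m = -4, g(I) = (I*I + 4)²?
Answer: 11780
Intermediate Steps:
g(I) = (4 + I²)² (g(I) = (I² + 4)² = (4 + I²)²)
t(p, C) = -4 + C (t(p, C) = C - 4 = -4 + C)
(g(-3) + t(-3, -10))*76 = ((4 + (-3)²)² + (-4 - 10))*76 = ((4 + 9)² - 14)*76 = (13² - 14)*76 = (169 - 14)*76 = 155*76 = 11780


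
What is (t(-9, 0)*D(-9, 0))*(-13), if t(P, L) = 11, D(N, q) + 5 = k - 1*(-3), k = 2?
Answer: 0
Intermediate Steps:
D(N, q) = 0 (D(N, q) = -5 + (2 - 1*(-3)) = -5 + (2 + 3) = -5 + 5 = 0)
(t(-9, 0)*D(-9, 0))*(-13) = (11*0)*(-13) = 0*(-13) = 0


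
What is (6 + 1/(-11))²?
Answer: 4225/121 ≈ 34.917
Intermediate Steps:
(6 + 1/(-11))² = (6 - 1/11)² = (65/11)² = 4225/121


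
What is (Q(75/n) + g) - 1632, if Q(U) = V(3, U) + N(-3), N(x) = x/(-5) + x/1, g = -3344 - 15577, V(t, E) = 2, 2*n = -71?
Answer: -102767/5 ≈ -20553.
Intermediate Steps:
n = -71/2 (n = (½)*(-71) = -71/2 ≈ -35.500)
g = -18921
N(x) = 4*x/5 (N(x) = x*(-⅕) + x*1 = -x/5 + x = 4*x/5)
Q(U) = -⅖ (Q(U) = 2 + (⅘)*(-3) = 2 - 12/5 = -⅖)
(Q(75/n) + g) - 1632 = (-⅖ - 18921) - 1632 = -94607/5 - 1632 = -102767/5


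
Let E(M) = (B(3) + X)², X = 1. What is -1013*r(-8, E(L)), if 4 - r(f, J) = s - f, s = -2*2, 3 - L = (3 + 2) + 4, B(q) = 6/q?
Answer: 0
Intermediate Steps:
L = -6 (L = 3 - ((3 + 2) + 4) = 3 - (5 + 4) = 3 - 1*9 = 3 - 9 = -6)
s = -4
E(M) = 9 (E(M) = (6/3 + 1)² = (6*(⅓) + 1)² = (2 + 1)² = 3² = 9)
r(f, J) = 8 + f (r(f, J) = 4 - (-4 - f) = 4 + (4 + f) = 8 + f)
-1013*r(-8, E(L)) = -1013*(8 - 8) = -1013*0 = 0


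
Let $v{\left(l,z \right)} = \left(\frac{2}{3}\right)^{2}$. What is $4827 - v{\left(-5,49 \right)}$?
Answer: $\frac{43439}{9} \approx 4826.6$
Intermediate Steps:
$v{\left(l,z \right)} = \frac{4}{9}$ ($v{\left(l,z \right)} = \left(2 \cdot \frac{1}{3}\right)^{2} = \left(\frac{2}{3}\right)^{2} = \frac{4}{9}$)
$4827 - v{\left(-5,49 \right)} = 4827 - \frac{4}{9} = \frac{43439}{9}$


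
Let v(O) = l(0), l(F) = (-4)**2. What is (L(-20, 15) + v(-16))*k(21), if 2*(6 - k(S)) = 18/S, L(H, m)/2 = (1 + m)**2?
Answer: 20592/7 ≈ 2941.7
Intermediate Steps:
l(F) = 16
v(O) = 16
L(H, m) = 2*(1 + m)**2
k(S) = 6 - 9/S
(L(-20, 15) + v(-16))*k(21) = (2*(1 + 15)**2 + 16)*(6 - 9/21) = (2*16**2 + 16)*(6 - 9*1/21) = (2*256 + 16)*(6 - 3/7) = (512 + 16)*(39/7) = 528*(39/7) = 20592/7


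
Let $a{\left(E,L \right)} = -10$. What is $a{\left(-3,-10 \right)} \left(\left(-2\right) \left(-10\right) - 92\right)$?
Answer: $720$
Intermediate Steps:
$a{\left(-3,-10 \right)} \left(\left(-2\right) \left(-10\right) - 92\right) = - 10 \left(\left(-2\right) \left(-10\right) - 92\right) = - 10 \left(20 - 92\right) = \left(-10\right) \left(-72\right) = 720$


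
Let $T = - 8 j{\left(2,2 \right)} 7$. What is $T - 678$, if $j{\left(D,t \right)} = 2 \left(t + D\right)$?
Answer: $-1126$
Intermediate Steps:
$j{\left(D,t \right)} = 2 D + 2 t$ ($j{\left(D,t \right)} = 2 \left(D + t\right) = 2 D + 2 t$)
$T = -448$ ($T = - 8 \left(2 \cdot 2 + 2 \cdot 2\right) 7 = - 8 \left(4 + 4\right) 7 = \left(-8\right) 8 \cdot 7 = \left(-64\right) 7 = -448$)
$T - 678 = -448 - 678 = -1126$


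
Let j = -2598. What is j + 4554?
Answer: 1956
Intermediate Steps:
j + 4554 = -2598 + 4554 = 1956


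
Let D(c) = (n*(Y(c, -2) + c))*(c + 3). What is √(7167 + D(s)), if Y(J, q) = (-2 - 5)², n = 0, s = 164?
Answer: √7167 ≈ 84.658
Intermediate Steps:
Y(J, q) = 49 (Y(J, q) = (-7)² = 49)
D(c) = 0 (D(c) = (0*(49 + c))*(c + 3) = 0*(3 + c) = 0)
√(7167 + D(s)) = √(7167 + 0) = √7167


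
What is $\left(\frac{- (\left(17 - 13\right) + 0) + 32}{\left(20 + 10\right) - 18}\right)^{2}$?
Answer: $\frac{49}{9} \approx 5.4444$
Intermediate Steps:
$\left(\frac{- (\left(17 - 13\right) + 0) + 32}{\left(20 + 10\right) - 18}\right)^{2} = \left(\frac{- (4 + 0) + 32}{30 - 18}\right)^{2} = \left(\frac{\left(-1\right) 4 + 32}{12}\right)^{2} = \left(\left(-4 + 32\right) \frac{1}{12}\right)^{2} = \left(28 \cdot \frac{1}{12}\right)^{2} = \left(\frac{7}{3}\right)^{2} = \frac{49}{9}$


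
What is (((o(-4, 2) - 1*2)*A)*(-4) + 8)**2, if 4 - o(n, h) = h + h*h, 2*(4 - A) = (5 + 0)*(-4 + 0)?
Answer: 53824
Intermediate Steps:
A = 14 (A = 4 - (5 + 0)*(-4 + 0)/2 = 4 - 5*(-4)/2 = 4 - 1/2*(-20) = 4 + 10 = 14)
o(n, h) = 4 - h - h**2 (o(n, h) = 4 - (h + h*h) = 4 - (h + h**2) = 4 + (-h - h**2) = 4 - h - h**2)
(((o(-4, 2) - 1*2)*A)*(-4) + 8)**2 = ((((4 - 1*2 - 1*2**2) - 1*2)*14)*(-4) + 8)**2 = ((((4 - 2 - 1*4) - 2)*14)*(-4) + 8)**2 = ((((4 - 2 - 4) - 2)*14)*(-4) + 8)**2 = (((-2 - 2)*14)*(-4) + 8)**2 = (-4*14*(-4) + 8)**2 = (-56*(-4) + 8)**2 = (224 + 8)**2 = 232**2 = 53824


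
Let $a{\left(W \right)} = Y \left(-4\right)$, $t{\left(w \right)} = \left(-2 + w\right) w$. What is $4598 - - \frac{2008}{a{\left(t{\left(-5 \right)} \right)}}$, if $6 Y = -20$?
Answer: $\frac{23743}{5} \approx 4748.6$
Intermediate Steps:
$Y = - \frac{10}{3}$ ($Y = \frac{1}{6} \left(-20\right) = - \frac{10}{3} \approx -3.3333$)
$t{\left(w \right)} = w \left(-2 + w\right)$
$a{\left(W \right)} = \frac{40}{3}$ ($a{\left(W \right)} = \left(- \frac{10}{3}\right) \left(-4\right) = \frac{40}{3}$)
$4598 - - \frac{2008}{a{\left(t{\left(-5 \right)} \right)}} = 4598 - - \frac{2008}{\frac{40}{3}} = 4598 - \left(-2008\right) \frac{3}{40} = 4598 - - \frac{753}{5} = 4598 + \frac{753}{5} = \frac{23743}{5}$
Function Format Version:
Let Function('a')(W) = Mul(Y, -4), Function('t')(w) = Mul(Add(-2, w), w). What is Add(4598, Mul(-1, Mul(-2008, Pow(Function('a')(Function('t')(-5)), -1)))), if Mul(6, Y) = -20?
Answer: Rational(23743, 5) ≈ 4748.6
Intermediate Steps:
Y = Rational(-10, 3) (Y = Mul(Rational(1, 6), -20) = Rational(-10, 3) ≈ -3.3333)
Function('t')(w) = Mul(w, Add(-2, w))
Function('a')(W) = Rational(40, 3) (Function('a')(W) = Mul(Rational(-10, 3), -4) = Rational(40, 3))
Add(4598, Mul(-1, Mul(-2008, Pow(Function('a')(Function('t')(-5)), -1)))) = Add(4598, Mul(-1, Mul(-2008, Pow(Rational(40, 3), -1)))) = Add(4598, Mul(-1, Mul(-2008, Rational(3, 40)))) = Add(4598, Mul(-1, Rational(-753, 5))) = Add(4598, Rational(753, 5)) = Rational(23743, 5)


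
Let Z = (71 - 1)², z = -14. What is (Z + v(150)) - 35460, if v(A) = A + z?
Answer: -30424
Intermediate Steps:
v(A) = -14 + A (v(A) = A - 14 = -14 + A)
Z = 4900 (Z = 70² = 4900)
(Z + v(150)) - 35460 = (4900 + (-14 + 150)) - 35460 = (4900 + 136) - 35460 = 5036 - 35460 = -30424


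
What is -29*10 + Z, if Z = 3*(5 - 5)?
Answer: -290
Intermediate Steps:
Z = 0 (Z = 3*0 = 0)
-29*10 + Z = -29*10 + 0 = -290 + 0 = -290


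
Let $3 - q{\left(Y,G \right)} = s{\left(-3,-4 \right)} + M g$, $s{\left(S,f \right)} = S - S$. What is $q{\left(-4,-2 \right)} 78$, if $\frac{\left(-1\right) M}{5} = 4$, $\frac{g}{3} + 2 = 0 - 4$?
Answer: $-27846$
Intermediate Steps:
$s{\left(S,f \right)} = 0$
$g = -18$ ($g = -6 + 3 \left(0 - 4\right) = -6 + 3 \left(-4\right) = -6 - 12 = -18$)
$M = -20$ ($M = \left(-5\right) 4 = -20$)
$q{\left(Y,G \right)} = -357$ ($q{\left(Y,G \right)} = 3 - \left(0 - -360\right) = 3 - \left(0 + 360\right) = 3 - 360 = -357$)
$q{\left(-4,-2 \right)} 78 = \left(-357\right) 78 = -27846$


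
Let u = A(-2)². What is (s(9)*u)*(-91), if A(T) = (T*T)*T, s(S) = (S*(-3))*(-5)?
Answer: -786240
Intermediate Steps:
s(S) = 15*S (s(S) = -3*S*(-5) = 15*S)
A(T) = T³ (A(T) = T²*T = T³)
u = 64 (u = ((-2)³)² = (-8)² = 64)
(s(9)*u)*(-91) = ((15*9)*64)*(-91) = (135*64)*(-91) = 8640*(-91) = -786240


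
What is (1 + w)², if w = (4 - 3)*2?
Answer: 9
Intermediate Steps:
w = 2 (w = 1*2 = 2)
(1 + w)² = (1 + 2)² = 3² = 9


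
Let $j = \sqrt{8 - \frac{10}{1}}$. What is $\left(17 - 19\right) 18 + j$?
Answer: $-36 + i \sqrt{2} \approx -36.0 + 1.4142 i$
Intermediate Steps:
$j = i \sqrt{2}$ ($j = \sqrt{8 - 10} = \sqrt{-2} = i \sqrt{2} \approx 1.4142 i$)
$\left(17 - 19\right) 18 + j = \left(17 - 19\right) 18 + i \sqrt{2} = \left(-2\right) 18 + i \sqrt{2} = -36 + i \sqrt{2}$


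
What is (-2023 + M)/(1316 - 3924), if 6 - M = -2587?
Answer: -285/1304 ≈ -0.21856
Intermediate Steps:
M = 2593 (M = 6 - 1*(-2587) = 6 + 2587 = 2593)
(-2023 + M)/(1316 - 3924) = (-2023 + 2593)/(1316 - 3924) = 570/(-2608) = 570*(-1/2608) = -285/1304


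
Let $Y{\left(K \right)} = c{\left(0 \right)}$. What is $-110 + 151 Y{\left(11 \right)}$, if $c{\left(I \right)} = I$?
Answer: $-110$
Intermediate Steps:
$Y{\left(K \right)} = 0$
$-110 + 151 Y{\left(11 \right)} = -110 + 151 \cdot 0 = -110 + 0 = -110$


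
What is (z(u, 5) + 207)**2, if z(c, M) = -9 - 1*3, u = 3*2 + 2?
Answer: 38025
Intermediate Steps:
u = 8 (u = 6 + 2 = 8)
z(c, M) = -12 (z(c, M) = -9 - 3 = -12)
(z(u, 5) + 207)**2 = (-12 + 207)**2 = 195**2 = 38025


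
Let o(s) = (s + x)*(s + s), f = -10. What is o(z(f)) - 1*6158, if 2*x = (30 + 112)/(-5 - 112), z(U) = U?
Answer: -695666/117 ≈ -5945.9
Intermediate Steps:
x = -71/117 (x = ((30 + 112)/(-5 - 112))/2 = (142/(-117))/2 = (142*(-1/117))/2 = (1/2)*(-142/117) = -71/117 ≈ -0.60684)
o(s) = 2*s*(-71/117 + s) (o(s) = (s - 71/117)*(s + s) = (-71/117 + s)*(2*s) = 2*s*(-71/117 + s))
o(z(f)) - 1*6158 = (2/117)*(-10)*(-71 + 117*(-10)) - 1*6158 = (2/117)*(-10)*(-71 - 1170) - 6158 = (2/117)*(-10)*(-1241) - 6158 = 24820/117 - 6158 = -695666/117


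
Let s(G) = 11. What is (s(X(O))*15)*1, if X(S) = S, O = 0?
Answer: 165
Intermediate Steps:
(s(X(O))*15)*1 = (11*15)*1 = 165*1 = 165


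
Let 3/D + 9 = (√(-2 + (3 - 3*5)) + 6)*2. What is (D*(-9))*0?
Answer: 0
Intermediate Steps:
D = 3/(3 + 2*I*√14) (D = 3/(-9 + (√(-2 + (3 - 3*5)) + 6)*2) = 3/(-9 + (√(-2 + (3 - 15)) + 6)*2) = 3/(-9 + (√(-2 - 12) + 6)*2) = 3/(-9 + (√(-14) + 6)*2) = 3/(-9 + (I*√14 + 6)*2) = 3/(-9 + (6 + I*√14)*2) = 3/(-9 + (12 + 2*I*√14)) = 3/(3 + 2*I*√14) ≈ 0.13846 - 0.34538*I)
(D*(-9))*0 = ((9/65 - 6*I*√14/65)*(-9))*0 = (-81/65 + 54*I*√14/65)*0 = 0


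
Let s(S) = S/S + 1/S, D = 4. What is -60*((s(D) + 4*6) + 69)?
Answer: -5655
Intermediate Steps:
s(S) = 1 + 1/S
-60*((s(D) + 4*6) + 69) = -60*(((1 + 4)/4 + 4*6) + 69) = -60*(((¼)*5 + 24) + 69) = -60*((5/4 + 24) + 69) = -60*(101/4 + 69) = -60*377/4 = -5655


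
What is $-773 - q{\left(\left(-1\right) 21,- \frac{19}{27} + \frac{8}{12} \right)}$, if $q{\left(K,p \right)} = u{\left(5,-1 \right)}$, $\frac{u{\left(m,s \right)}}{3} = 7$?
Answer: $-794$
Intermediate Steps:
$u{\left(m,s \right)} = 21$ ($u{\left(m,s \right)} = 3 \cdot 7 = 21$)
$q{\left(K,p \right)} = 21$
$-773 - q{\left(\left(-1\right) 21,- \frac{19}{27} + \frac{8}{12} \right)} = -773 - 21 = -794$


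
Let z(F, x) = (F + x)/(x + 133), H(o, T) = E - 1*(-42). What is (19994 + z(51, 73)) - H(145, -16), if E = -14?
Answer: 2056560/103 ≈ 19967.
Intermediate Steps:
H(o, T) = 28 (H(o, T) = -14 - 1*(-42) = -14 + 42 = 28)
z(F, x) = (F + x)/(133 + x)
(19994 + z(51, 73)) - H(145, -16) = (19994 + (51 + 73)/(133 + 73)) - 1*28 = (19994 + 124/206) - 28 = (19994 + (1/206)*124) - 28 = (19994 + 62/103) - 28 = 2059444/103 - 28 = 2056560/103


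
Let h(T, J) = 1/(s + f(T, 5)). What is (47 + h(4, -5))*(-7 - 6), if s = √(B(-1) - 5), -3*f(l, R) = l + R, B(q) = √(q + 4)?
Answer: -611 + 13/(3 - I*√(5 - √3)) ≈ -607.82 + 1.9156*I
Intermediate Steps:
B(q) = √(4 + q)
f(l, R) = -R/3 - l/3 (f(l, R) = -(l + R)/3 = -(R + l)/3 = -R/3 - l/3)
s = √(-5 + √3) (s = √(√(4 - 1) - 5) = √(√3 - 5) = √(-5 + √3) ≈ 1.8077*I)
h(T, J) = 1/(-5/3 + √(-5 + √3) - T/3) (h(T, J) = 1/(√(-5 + √3) + (-⅓*5 - T/3)) = 1/(√(-5 + √3) + (-5/3 - T/3)) = 1/(-5/3 + √(-5 + √3) - T/3))
(47 + h(4, -5))*(-7 - 6) = (47 - 3/(5 + 4 - 3*I*√(5 - √3)))*(-7 - 6) = (47 - 3/(9 - 3*I*√(5 - √3)))*(-13) = -611 + 39/(9 - 3*I*√(5 - √3))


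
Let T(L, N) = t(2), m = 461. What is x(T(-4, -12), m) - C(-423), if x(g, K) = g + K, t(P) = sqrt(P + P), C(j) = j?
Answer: 886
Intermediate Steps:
t(P) = sqrt(2)*sqrt(P) (t(P) = sqrt(2*P) = sqrt(2)*sqrt(P))
T(L, N) = 2 (T(L, N) = sqrt(2)*sqrt(2) = 2)
x(g, K) = K + g
x(T(-4, -12), m) - C(-423) = (461 + 2) - 1*(-423) = 463 + 423 = 886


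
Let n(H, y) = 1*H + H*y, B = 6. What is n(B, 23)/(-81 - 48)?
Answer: -48/43 ≈ -1.1163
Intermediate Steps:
n(H, y) = H + H*y
n(B, 23)/(-81 - 48) = (6*(1 + 23))/(-81 - 48) = (6*24)/(-129) = -1/129*144 = -48/43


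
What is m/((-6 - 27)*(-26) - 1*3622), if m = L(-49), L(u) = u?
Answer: 49/2764 ≈ 0.017728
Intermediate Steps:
m = -49
m/((-6 - 27)*(-26) - 1*3622) = -49/((-6 - 27)*(-26) - 1*3622) = -49/(-33*(-26) - 3622) = -49/(858 - 3622) = -49/(-2764) = -49*(-1/2764) = 49/2764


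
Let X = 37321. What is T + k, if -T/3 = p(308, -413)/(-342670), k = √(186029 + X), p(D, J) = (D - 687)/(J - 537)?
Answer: 1137/325536500 + 5*√8934 ≈ 472.60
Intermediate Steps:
p(D, J) = (-687 + D)/(-537 + J)
k = 5*√8934 (k = √(186029 + 37321) = √223350 = 5*√8934 ≈ 472.60)
T = 1137/325536500 (T = -3*(-687 + 308)/(-537 - 413)/(-342670) = -3*-379/(-950)*(-1)/342670 = -3*(-1/950*(-379))*(-1)/342670 = -1137*(-1)/(950*342670) = -3*(-379/325536500) = 1137/325536500 ≈ 3.4927e-6)
T + k = 1137/325536500 + 5*√8934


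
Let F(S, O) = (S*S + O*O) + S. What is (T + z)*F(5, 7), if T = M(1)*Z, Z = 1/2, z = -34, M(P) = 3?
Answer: -5135/2 ≈ -2567.5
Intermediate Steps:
F(S, O) = S + O² + S² (F(S, O) = (S² + O²) + S = (O² + S²) + S = S + O² + S²)
Z = ½ ≈ 0.50000
T = 3/2 (T = 3*(½) = 3/2 ≈ 1.5000)
(T + z)*F(5, 7) = (3/2 - 34)*(5 + 7² + 5²) = -65*(5 + 49 + 25)/2 = -65/2*79 = -5135/2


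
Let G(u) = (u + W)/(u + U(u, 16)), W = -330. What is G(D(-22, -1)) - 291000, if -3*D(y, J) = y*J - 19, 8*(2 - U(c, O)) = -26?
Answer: -4948324/17 ≈ -2.9108e+5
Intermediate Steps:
U(c, O) = 21/4 (U(c, O) = 2 - ⅛*(-26) = 2 + 13/4 = 21/4)
D(y, J) = 19/3 - J*y/3 (D(y, J) = -(y*J - 19)/3 = -(J*y - 19)/3 = -(-19 + J*y)/3 = 19/3 - J*y/3)
G(u) = (-330 + u)/(21/4 + u) (G(u) = (u - 330)/(u + 21/4) = (-330 + u)/(21/4 + u))
G(D(-22, -1)) - 291000 = 4*(-330 + (19/3 - ⅓*(-1)*(-22)))/(21 + 4*(19/3 - ⅓*(-1)*(-22))) - 291000 = 4*(-330 + (19/3 - 22/3))/(21 + 4*(19/3 - 22/3)) - 291000 = 4*(-330 - 1)/(21 + 4*(-1)) - 291000 = 4*(-331)/(21 - 4) - 291000 = 4*(-331)/17 - 291000 = 4*(1/17)*(-331) - 291000 = -1324/17 - 291000 = -4948324/17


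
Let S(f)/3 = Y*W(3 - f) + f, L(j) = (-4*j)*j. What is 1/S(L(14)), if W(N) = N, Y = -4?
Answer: -1/11796 ≈ -8.4774e-5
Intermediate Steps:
L(j) = -4*j**2
S(f) = -36 + 15*f (S(f) = 3*(-4*(3 - f) + f) = 3*((-12 + 4*f) + f) = 3*(-12 + 5*f) = -36 + 15*f)
1/S(L(14)) = 1/(-36 + 15*(-4*14**2)) = 1/(-36 + 15*(-4*196)) = 1/(-36 + 15*(-784)) = 1/(-36 - 11760) = 1/(-11796) = -1/11796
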